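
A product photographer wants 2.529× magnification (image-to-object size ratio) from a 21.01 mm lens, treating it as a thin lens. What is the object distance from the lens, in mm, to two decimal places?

With m = dᵢ/dₒ and 1/f = 1/dₒ + 1/dᵢ, substituting dᵢ = m·dₒ gives 1/f = (1 + 1/m)/dₒ, hence dₒ = f·(1 + 1/m).
dₒ = 21.01 × (1 + 1/2.529) = 21.01 × 1.39541 ≈ 29.318 mm.

29.32 mm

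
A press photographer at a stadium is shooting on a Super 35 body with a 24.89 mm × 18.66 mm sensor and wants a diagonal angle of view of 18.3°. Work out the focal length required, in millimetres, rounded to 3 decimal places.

Sensor diagonal = √(24.89² + 18.66²) = √967.7077 ≈ 31.1080 mm.
From α = 2·arctan(d/2f) we get f = d / (2·tan(α/2)).
With d = 31.1080 mm and α/2 = 9.15°, tan(α/2) ≈ 0.16107, so f ≈ 31.1080 / 0.32214 ≈ 96.5672 mm.

96.567 mm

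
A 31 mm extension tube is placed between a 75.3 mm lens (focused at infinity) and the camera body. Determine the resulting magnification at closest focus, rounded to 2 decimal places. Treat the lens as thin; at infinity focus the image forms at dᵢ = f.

The tube moves the image plane from f to f + e, so dᵢ = 75.3 + 31 = 106.3 mm. Focus is achieved when 1/f = 1/dₒ + 1/dᵢ, giving dₒ = 1/(1/f − 1/(f+e)).
Magnification m = dᵢ/dₒ = (f+e)·(1/f − 1/(f+e)) = e/f = 31/75.3 ≈ 0.4117.

0.41×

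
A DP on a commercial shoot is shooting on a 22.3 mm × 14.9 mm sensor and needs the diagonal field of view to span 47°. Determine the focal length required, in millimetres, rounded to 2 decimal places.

30.84 mm

Sensor diagonal = √(22.3² + 14.9²) = √719.3000 ≈ 26.8198 mm.
From α = 2·arctan(d/2f) we get f = d / (2·tan(α/2)).
With d = 26.8198 mm and α/2 = 23.5°, tan(α/2) ≈ 0.43481, so f ≈ 26.8198 / 0.86962 ≈ 30.8406 mm.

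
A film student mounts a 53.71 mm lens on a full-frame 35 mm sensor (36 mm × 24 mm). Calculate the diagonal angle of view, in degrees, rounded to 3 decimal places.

Sensor diagonal = √(36² + 24²) = √1872.0000 ≈ 43.2666 mm.
Angle of view α = 2·arctan(d/2f) with d = 43.2666 mm and f = 53.71 mm.
d/2f = 0.40278; arctan(0.40278) ≈ 21.9386°, so α ≈ 43.8772°.

43.877°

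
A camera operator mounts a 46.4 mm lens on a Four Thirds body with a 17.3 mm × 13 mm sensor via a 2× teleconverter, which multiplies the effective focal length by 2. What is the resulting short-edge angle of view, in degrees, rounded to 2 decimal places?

Effective focal length f = 46.4 × 2 = 92.8 mm.
α = 2·arctan(13 / (2 × 92.8)) = 2·arctan(0.07004) ≈ 8.0133°.

8.01°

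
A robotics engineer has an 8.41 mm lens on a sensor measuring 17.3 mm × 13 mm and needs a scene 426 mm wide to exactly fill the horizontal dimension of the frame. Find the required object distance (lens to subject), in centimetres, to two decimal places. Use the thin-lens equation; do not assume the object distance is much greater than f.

Magnification m = w/W = dᵢ/dₒ; combined with 1/f = 1/dₒ + 1/dᵢ this gives dₒ = f·(1 + W/w).
dₒ = 8.41 mm × (1 + 426/17.3) = 8.41 × 25.6243 ≈ 215.500 mm = 21.55 cm.

21.55 cm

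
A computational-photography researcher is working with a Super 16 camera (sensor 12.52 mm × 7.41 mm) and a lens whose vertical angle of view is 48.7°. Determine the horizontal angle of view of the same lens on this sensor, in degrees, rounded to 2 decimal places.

From the vertical AOV: f = 7.41 / (2·tan(24.35°)) = 7.41 / 0.90514 ≈ 8.1866 mm.
Horizontal AOV = 2·arctan(12.52 / (2 × 8.1866)) = 2·arctan(0.76466) ≈ 74.8076°.

74.81°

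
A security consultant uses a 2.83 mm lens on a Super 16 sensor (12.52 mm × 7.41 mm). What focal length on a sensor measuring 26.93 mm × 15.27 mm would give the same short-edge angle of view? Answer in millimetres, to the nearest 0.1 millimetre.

5.8 mm

Equal angle of view means equal height/f ratio, so f₂ = f₁ · (height₂/height₁) = 2.83 × 15.27/7.41.
f₂ = 2.83 × 2.06073 ≈ 5.832 mm.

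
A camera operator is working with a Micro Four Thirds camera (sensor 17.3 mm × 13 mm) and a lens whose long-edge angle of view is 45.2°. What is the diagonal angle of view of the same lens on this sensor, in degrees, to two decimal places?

From the long-edge AOV: f = 17.3 / (2·tan(22.6°)) = 17.3 / 0.83252 ≈ 20.7803 mm.
Sensor diagonal = √(17.3² + 13²) = √468.2900 ≈ 21.6400 mm.
Diagonal AOV = 2·arctan(21.6400 / (2 × 20.7803)) = 2·arctan(0.52069) ≈ 55.0107°.

55.01°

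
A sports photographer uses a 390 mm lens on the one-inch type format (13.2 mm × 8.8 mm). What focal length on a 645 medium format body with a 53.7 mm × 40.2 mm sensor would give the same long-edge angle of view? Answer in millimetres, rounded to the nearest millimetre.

1587 mm

Equal angle of view means equal width/f ratio, so f₂ = f₁ · (width₂/width₁) = 390 × 53.7/13.2.
f₂ = 390 × 4.06818 ≈ 1586.591 mm.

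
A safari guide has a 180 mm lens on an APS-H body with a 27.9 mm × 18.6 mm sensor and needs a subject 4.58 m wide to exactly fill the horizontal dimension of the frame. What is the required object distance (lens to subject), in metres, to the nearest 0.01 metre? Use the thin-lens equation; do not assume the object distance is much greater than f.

29.73 m

W: 4.58 m = 4580 mm.
Magnification m = w/W = dᵢ/dₒ; combined with 1/f = 1/dₒ + 1/dᵢ this gives dₒ = f·(1 + W/w).
dₒ = 180 mm × (1 + 4580/27.9) = 180 × 165.1577 ≈ 29728.387 mm = 29.7284 m.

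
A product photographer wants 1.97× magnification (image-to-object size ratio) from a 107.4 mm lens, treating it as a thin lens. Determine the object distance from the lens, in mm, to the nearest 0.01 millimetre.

With m = dᵢ/dₒ and 1/f = 1/dₒ + 1/dᵢ, substituting dᵢ = m·dₒ gives 1/f = (1 + 1/m)/dₒ, hence dₒ = f·(1 + 1/m).
dₒ = 107.4 × (1 + 1/1.97) = 107.4 × 1.50761 ≈ 161.918 mm.

161.92 mm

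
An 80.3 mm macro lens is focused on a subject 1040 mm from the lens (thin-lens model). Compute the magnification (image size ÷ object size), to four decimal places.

0.0837×

Thin lens: 1/f = 1/dₒ + 1/dᵢ → 1/dᵢ = 1/80.3 − 1/1040 = 0.0114918 mm⁻¹, so dᵢ ≈ 87.0189 mm.
Magnification m = dᵢ/dₒ = 87.0189/1040 ≈ 0.08367.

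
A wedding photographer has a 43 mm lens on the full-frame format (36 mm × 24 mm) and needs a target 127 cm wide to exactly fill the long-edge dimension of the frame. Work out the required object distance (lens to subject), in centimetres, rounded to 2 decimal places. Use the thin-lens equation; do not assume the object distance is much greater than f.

155.99 cm

W: 127 cm = 1270 mm.
Magnification m = w/W = dᵢ/dₒ; combined with 1/f = 1/dₒ + 1/dᵢ this gives dₒ = f·(1 + W/w).
dₒ = 43 mm × (1 + 1270/36) = 43 × 36.2778 ≈ 1559.944 mm = 155.994 cm.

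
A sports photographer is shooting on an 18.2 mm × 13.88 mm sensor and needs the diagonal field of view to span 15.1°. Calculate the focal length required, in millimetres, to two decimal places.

Sensor diagonal = √(18.2² + 13.88²) = √523.8944 ≈ 22.8887 mm.
From α = 2·arctan(d/2f) we get f = d / (2·tan(α/2)).
With d = 22.8887 mm and α/2 = 7.55°, tan(α/2) ≈ 0.13254, so f ≈ 22.8887 / 0.26508 ≈ 86.3463 mm.

86.35 mm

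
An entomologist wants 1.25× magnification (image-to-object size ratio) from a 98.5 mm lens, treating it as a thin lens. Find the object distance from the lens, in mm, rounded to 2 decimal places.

With m = dᵢ/dₒ and 1/f = 1/dₒ + 1/dᵢ, substituting dᵢ = m·dₒ gives 1/f = (1 + 1/m)/dₒ, hence dₒ = f·(1 + 1/m).
dₒ = 98.5 × (1 + 1/1.25) = 98.5 × 1.80000 ≈ 177.300 mm.

177.30 mm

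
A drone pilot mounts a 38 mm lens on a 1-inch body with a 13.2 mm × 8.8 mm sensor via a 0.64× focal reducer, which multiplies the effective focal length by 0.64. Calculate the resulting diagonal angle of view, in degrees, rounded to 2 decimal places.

Effective focal length f = 38 × 0.64 = 24.32 mm.
Sensor diagonal = √(13.2² + 8.8²) = √251.6800 ≈ 15.8644 mm.
α = 2·arctan(15.864 / (2 × 24.32)) = 2·arctan(0.32616) ≈ 36.1285°.

36.13°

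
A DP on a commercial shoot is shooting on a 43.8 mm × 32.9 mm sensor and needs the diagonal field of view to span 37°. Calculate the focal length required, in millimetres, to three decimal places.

81.860 mm

Sensor diagonal = √(43.8² + 32.9²) = √3000.8500 ≈ 54.7800 mm.
From α = 2·arctan(d/2f) we get f = d / (2·tan(α/2)).
With d = 54.7800 mm and α/2 = 18.5°, tan(α/2) ≈ 0.33460, so f ≈ 54.7800 / 0.66919 ≈ 81.8601 mm.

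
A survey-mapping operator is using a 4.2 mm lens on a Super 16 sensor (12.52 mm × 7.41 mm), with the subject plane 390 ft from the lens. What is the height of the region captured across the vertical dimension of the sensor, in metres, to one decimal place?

dₒ: 390 ft × 304.8 mm/ft = 118872.00 mm.
Similar triangles through the lens centre give W/dₒ = h/dᵢ; with 1/f = 1/dₒ + 1/dᵢ this gives W = h·(dₒ − f)/f.
W = 7.41 mm × (118872 − 4.2) / 4.2 = 7.41 × 28301.8562 ≈ 209716.755 mm = 209.717 m.

209.7 m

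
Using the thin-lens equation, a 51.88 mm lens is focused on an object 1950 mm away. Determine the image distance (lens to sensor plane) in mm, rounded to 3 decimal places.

53.298 mm

1/dᵢ = 1/f − 1/dₒ = 1/51.88 − 1/1950 = 0.0187624 mm⁻¹.
dᵢ = 1/0.0187624 ≈ 53.2980 mm.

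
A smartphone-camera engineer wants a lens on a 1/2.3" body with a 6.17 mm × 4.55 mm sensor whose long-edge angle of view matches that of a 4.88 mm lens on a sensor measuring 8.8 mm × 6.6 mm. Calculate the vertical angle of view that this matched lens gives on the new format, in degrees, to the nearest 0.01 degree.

67.24°

Equal long-edge AOV ⇒ f₂ = f₁ · 6.17/8.8 = 4.88 × 0.70114 ≈ 3.4215 mm.
Vertical AOV on the new format = 2·arctan(4.55 / (2 × 3.4215)) = 2·arctan(0.66490) ≈ 67.2402°.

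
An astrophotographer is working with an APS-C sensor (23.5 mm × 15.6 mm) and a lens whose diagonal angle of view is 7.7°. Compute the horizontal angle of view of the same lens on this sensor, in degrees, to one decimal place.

Sensor diagonal = √(23.5² + 15.6²) = √795.6100 ≈ 28.2066 mm.
From the diagonal AOV: f = 28.2066 / (2·tan(3.85°)) = 28.2066 / 0.13459 ≈ 209.5693 mm.
Horizontal AOV = 2·arctan(23.5 / (2 × 209.5693)) = 2·arctan(0.05607) ≈ 6.4181°.

6.4°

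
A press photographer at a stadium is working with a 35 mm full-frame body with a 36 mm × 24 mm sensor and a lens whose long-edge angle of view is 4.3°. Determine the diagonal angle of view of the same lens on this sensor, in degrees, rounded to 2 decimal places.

From the long-edge AOV: f = 36 / (2·tan(2.15°)) = 36 / 0.07508 ≈ 479.4604 mm.
Sensor diagonal = √(36² + 24²) = √1872.0000 ≈ 43.2666 mm.
Diagonal AOV = 2·arctan(43.2666 / (2 × 479.4604)) = 2·arctan(0.04512) ≈ 5.1669°.

5.17°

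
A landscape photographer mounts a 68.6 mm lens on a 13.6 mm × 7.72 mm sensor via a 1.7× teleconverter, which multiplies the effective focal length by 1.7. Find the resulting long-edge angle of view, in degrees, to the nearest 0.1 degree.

6.7°

Effective focal length f = 68.6 × 1.7 = 116.62 mm.
α = 2·arctan(13.6 / (2 × 116.62)) = 2·arctan(0.05831) ≈ 6.6742°.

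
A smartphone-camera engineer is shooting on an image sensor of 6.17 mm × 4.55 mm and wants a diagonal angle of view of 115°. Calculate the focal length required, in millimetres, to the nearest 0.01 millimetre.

Sensor diagonal = √(6.17² + 4.55²) = √58.7714 ≈ 7.6663 mm.
From α = 2·arctan(d/2f) we get f = d / (2·tan(α/2)).
With d = 7.6663 mm and α/2 = 57.5°, tan(α/2) ≈ 1.56969, so f ≈ 7.6663 / 3.13937 ≈ 2.4420 mm.

2.44 mm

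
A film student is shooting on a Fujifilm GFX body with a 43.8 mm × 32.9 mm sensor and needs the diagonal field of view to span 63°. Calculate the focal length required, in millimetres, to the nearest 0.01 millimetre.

44.70 mm

Sensor diagonal = √(43.8² + 32.9²) = √3000.8500 ≈ 54.7800 mm.
From α = 2·arctan(d/2f) we get f = d / (2·tan(α/2)).
With d = 54.7800 mm and α/2 = 31.5°, tan(α/2) ≈ 0.61280, so f ≈ 54.7800 / 1.22560 ≈ 44.6964 mm.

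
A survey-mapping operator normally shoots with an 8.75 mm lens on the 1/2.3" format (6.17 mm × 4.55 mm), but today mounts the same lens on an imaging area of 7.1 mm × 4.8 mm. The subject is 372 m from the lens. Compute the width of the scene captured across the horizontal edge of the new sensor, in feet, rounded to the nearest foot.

The focal length stays 8.75 mm; the relevant sensor dimension is now w = 7.1 mm. Object distance dₒ = 372 m = 372000 mm.
Thin-lens field width W = w·(dₒ − f)/f = 7.1 × (372000 − 8.75)/8.75 ≈ 301844.329 mm = 301844.329/304.8 ft = 990.303 ft.

990 ft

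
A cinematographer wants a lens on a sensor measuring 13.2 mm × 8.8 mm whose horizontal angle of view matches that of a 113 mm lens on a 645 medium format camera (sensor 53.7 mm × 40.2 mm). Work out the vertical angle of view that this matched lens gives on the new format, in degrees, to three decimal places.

18.003°

Equal horizontal AOV ⇒ f₂ = f₁ · 13.2/53.7 = 113 × 0.24581 ≈ 27.7765 mm.
Vertical AOV on the new format = 2·arctan(8.8 / (2 × 27.7765)) = 2·arctan(0.15841) ≈ 18.0025°.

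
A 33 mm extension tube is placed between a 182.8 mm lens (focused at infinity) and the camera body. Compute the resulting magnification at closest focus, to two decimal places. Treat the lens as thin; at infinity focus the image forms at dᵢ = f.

0.18×

The tube moves the image plane from f to f + e, so dᵢ = 182.8 + 33 = 215.8 mm. Focus is achieved when 1/f = 1/dₒ + 1/dᵢ, giving dₒ = 1/(1/f − 1/(f+e)).
Magnification m = dᵢ/dₒ = (f+e)·(1/f − 1/(f+e)) = e/f = 33/182.8 ≈ 0.1805.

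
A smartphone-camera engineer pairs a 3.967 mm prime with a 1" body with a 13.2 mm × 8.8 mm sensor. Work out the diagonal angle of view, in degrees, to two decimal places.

126.86°

Sensor diagonal = √(13.2² + 8.8²) = √251.6800 ≈ 15.8644 mm.
Angle of view α = 2·arctan(d/2f) with d = 15.8644 mm and f = 3.967 mm.
d/2f = 1.99955; arctan(1.99955) ≈ 63.4298°, so α ≈ 126.8596°.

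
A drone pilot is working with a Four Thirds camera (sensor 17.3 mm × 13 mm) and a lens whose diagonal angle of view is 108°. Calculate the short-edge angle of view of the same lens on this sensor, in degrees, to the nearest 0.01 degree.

Sensor diagonal = √(17.3² + 13²) = √468.2900 ≈ 21.6400 mm.
From the diagonal AOV: f = 21.6400 / (2·tan(54°)) = 21.6400 / 2.75276 ≈ 7.8612 mm.
Short-edge AOV = 2·arctan(13 / (2 × 7.8612)) = 2·arctan(0.82685) ≈ 79.1710°.

79.17°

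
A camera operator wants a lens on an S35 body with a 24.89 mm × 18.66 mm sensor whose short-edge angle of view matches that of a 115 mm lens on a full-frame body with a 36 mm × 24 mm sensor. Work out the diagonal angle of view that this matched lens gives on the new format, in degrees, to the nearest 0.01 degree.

Equal short-edge AOV ⇒ f₂ = f₁ · 18.66/24 = 115 × 0.77750 ≈ 89.4125 mm.
Sensor diagonal = √(24.89² + 18.66²) = √967.7077 ≈ 31.1080 mm.
Diagonal AOV on the new format = 2·arctan(31.1080 / (2 × 89.4125)) = 2·arctan(0.17396) ≈ 19.7366°.

19.74°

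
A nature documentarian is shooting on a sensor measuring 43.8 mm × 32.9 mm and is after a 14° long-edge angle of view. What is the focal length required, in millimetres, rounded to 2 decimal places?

From α = 2·arctan(w/2f) we get f = w / (2·tan(α/2)).
With w = 43.8 mm and α/2 = 7°, tan(α/2) ≈ 0.12278, so f ≈ 43.8 / 0.24557 ≈ 178.3612 mm.

178.36 mm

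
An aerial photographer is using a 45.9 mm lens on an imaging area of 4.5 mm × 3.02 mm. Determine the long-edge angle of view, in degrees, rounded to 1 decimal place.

5.6°

Angle of view α = 2·arctan(w/2f) with w = 4.5 mm and f = 45.9 mm.
w/2f = 0.04902; arctan(0.04902) ≈ 2.8064°, so α ≈ 5.6127°.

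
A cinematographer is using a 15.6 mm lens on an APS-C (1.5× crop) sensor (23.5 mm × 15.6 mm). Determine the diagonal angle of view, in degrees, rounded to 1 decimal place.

Sensor diagonal = √(23.5² + 15.6²) = √795.6100 ≈ 28.2066 mm.
Angle of view α = 2·arctan(d/2f) with d = 28.2066 mm and f = 15.6 mm.
d/2f = 0.90406; arctan(0.90406) ≈ 42.1154°, so α ≈ 84.2307°.

84.2°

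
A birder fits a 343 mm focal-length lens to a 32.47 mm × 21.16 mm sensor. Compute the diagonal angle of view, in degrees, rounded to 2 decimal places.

6.47°

Sensor diagonal = √(32.47² + 21.16²) = √1502.0465 ≈ 38.7562 mm.
Angle of view α = 2·arctan(d/2f) with d = 38.7562 mm and f = 343 mm.
d/2f = 0.05650; arctan(0.05650) ≈ 3.2335°, so α ≈ 6.4671°.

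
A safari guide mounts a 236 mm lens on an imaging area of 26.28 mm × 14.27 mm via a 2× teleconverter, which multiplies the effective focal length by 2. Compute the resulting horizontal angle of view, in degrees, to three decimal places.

Effective focal length f = 236 × 2 = 472 mm.
α = 2·arctan(26.28 / (2 × 472)) = 2·arctan(0.02784) ≈ 3.1893°.

3.189°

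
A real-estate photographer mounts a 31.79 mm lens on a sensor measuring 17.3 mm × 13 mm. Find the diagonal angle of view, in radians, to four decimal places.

0.6561 rad

Sensor diagonal = √(17.3² + 13²) = √468.2900 ≈ 21.6400 mm.
Angle of view α = 2·arctan(d/2f) with d = 21.6400 mm and f = 31.79 mm.
d/2f = 0.34036; arctan(0.34036) ≈ 0.3281 rad, so α ≈ 0.6561 rad.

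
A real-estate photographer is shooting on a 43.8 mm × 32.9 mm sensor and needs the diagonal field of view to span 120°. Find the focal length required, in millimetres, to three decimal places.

Sensor diagonal = √(43.8² + 32.9²) = √3000.8500 ≈ 54.7800 mm.
From α = 2·arctan(d/2f) we get f = d / (2·tan(α/2)).
With d = 54.7800 mm and α/2 = 60°, tan(α/2) ≈ 1.73205, so f ≈ 54.7800 / 3.46410 ≈ 15.8136 mm.

15.814 mm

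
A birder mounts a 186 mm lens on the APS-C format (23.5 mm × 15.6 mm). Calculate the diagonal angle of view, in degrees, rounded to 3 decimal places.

Sensor diagonal = √(23.5² + 15.6²) = √795.6100 ≈ 28.2066 mm.
Angle of view α = 2·arctan(d/2f) with d = 28.2066 mm and f = 186 mm.
d/2f = 0.07582; arctan(0.07582) ≈ 4.3361°, so α ≈ 8.6722°.

8.672°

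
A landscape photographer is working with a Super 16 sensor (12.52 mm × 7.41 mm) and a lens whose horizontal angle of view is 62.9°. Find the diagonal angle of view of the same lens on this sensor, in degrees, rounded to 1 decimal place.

From the horizontal AOV: f = 12.52 / (2·tan(31.45°)) = 12.52 / 1.22320 ≈ 10.2354 mm.
Sensor diagonal = √(12.52² + 7.41²) = √211.6585 ≈ 14.5485 mm.
Diagonal AOV = 2·arctan(14.5485 / (2 × 10.2354)) = 2·arctan(0.71069) ≈ 70.8022°.

70.8°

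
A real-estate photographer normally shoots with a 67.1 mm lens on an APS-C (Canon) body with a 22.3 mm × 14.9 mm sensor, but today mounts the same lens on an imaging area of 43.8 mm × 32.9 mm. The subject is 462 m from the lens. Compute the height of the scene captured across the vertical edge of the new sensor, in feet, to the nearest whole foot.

743 ft

The focal length stays 67.1 mm; the relevant sensor dimension is now h = 32.9 mm. Object distance dₒ = 462 m = 462000 mm.
Thin-lens field height W = h·(dₒ − f)/f = 32.9 × (462000 − 67.1)/67.1 ≈ 226491.690 mm = 226491.690/304.8 ft = 743.083 ft.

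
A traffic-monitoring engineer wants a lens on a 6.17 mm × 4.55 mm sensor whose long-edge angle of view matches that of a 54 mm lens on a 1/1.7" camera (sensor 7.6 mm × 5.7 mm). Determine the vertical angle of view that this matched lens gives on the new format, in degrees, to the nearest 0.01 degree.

Equal long-edge AOV ⇒ f₂ = f₁ · 6.17/7.6 = 54 × 0.81184 ≈ 43.8395 mm.
Vertical AOV on the new format = 2·arctan(4.55 / (2 × 43.8395)) = 2·arctan(0.05189) ≈ 5.9413°.

5.94°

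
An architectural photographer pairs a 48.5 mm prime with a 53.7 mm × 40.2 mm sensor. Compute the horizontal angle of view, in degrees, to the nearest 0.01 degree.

Angle of view α = 2·arctan(w/2f) with w = 53.7 mm and f = 48.5 mm.
w/2f = 0.55361; arctan(0.55361) ≈ 28.9693°, so α ≈ 57.9386°.

57.94°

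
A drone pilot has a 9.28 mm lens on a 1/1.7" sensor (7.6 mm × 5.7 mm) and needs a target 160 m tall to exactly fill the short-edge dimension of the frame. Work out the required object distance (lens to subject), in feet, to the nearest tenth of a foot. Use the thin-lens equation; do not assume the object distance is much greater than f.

854.7 ft

W: 160 m = 160000 mm.
Magnification m = h/W = dᵢ/dₒ; combined with 1/f = 1/dₒ + 1/dᵢ this gives dₒ = f·(1 + W/h).
dₒ = 9.28 mm × (1 + 160000/5.7) = 9.28 × 28071.1754 ≈ 260500.508 mm = 260500.508/304.8 ft = 854.66 ft.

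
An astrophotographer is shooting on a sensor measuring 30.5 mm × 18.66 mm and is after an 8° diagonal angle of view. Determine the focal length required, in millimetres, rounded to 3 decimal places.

Sensor diagonal = √(30.5² + 18.66²) = √1278.4456 ≈ 35.7554 mm.
From α = 2·arctan(d/2f) we get f = d / (2·tan(α/2)).
With d = 35.7554 mm and α/2 = 4°, tan(α/2) ≈ 0.06993, so f ≈ 35.7554 / 0.13985 ≈ 255.6627 mm.

255.663 mm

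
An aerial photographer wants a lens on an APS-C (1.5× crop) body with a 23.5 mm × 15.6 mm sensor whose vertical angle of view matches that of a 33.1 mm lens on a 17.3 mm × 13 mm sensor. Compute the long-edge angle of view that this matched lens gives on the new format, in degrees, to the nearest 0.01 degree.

Equal vertical AOV ⇒ f₂ = f₁ · 15.6/13 = 33.1 × 1.20000 ≈ 39.7200 mm.
Long-edge AOV on the new format = 2·arctan(23.5 / (2 × 39.7200)) = 2·arctan(0.29582) ≈ 32.9586°.

32.96°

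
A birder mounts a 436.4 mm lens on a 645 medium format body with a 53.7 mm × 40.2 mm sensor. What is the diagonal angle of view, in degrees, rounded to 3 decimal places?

8.790°

Sensor diagonal = √(53.7² + 40.2²) = √4499.7300 ≈ 67.0800 mm.
Angle of view α = 2·arctan(d/2f) with d = 67.0800 mm and f = 436.4 mm.
d/2f = 0.07686; arctan(0.07686) ≈ 4.3949°, so α ≈ 8.7898°.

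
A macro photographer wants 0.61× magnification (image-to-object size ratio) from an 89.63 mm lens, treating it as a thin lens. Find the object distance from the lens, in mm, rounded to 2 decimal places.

236.56 mm

With m = dᵢ/dₒ and 1/f = 1/dₒ + 1/dᵢ, substituting dᵢ = m·dₒ gives 1/f = (1 + 1/m)/dₒ, hence dₒ = f·(1 + 1/m).
dₒ = 89.63 × (1 + 1/0.61) = 89.63 × 2.63934 ≈ 236.564 mm.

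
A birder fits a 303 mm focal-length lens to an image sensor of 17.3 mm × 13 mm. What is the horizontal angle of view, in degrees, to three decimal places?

3.270°

Angle of view α = 2·arctan(w/2f) with w = 17.3 mm and f = 303 mm.
w/2f = 0.02855; arctan(0.02855) ≈ 1.6352°, so α ≈ 3.2705°.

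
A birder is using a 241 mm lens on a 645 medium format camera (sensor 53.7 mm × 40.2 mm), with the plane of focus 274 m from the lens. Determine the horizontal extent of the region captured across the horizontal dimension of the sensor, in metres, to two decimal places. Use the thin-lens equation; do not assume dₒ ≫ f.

61.00 m

dₒ: 274 m = 274000 mm.
Similar triangles through the lens centre give W/dₒ = w/dᵢ; with 1/f = 1/dₒ + 1/dᵢ this gives W = w·(dₒ − f)/f.
W = 53.7 mm × (274000 − 241) / 241 = 53.7 × 1135.9295 ≈ 60999.412 mm = 60.9994 m.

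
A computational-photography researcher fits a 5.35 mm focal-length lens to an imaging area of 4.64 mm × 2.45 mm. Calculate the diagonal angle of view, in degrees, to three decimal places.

Sensor diagonal = √(4.64² + 2.45²) = √27.5321 ≈ 5.2471 mm.
Angle of view α = 2·arctan(d/2f) with d = 5.2471 mm and f = 5.35 mm.
d/2f = 0.49038; arctan(0.49038) ≈ 26.1226°, so α ≈ 52.2451°.

52.245°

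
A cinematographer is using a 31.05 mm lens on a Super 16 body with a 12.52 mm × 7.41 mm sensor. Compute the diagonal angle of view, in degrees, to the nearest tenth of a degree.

26.4°

Sensor diagonal = √(12.52² + 7.41²) = √211.6585 ≈ 14.5485 mm.
Angle of view α = 2·arctan(d/2f) with d = 14.5485 mm and f = 31.05 mm.
d/2f = 0.23428; arctan(0.23428) ≈ 13.1852°, so α ≈ 26.3704°.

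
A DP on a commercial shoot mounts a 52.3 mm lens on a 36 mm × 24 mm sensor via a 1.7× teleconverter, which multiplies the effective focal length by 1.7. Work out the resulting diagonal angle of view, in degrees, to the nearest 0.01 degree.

27.35°

Effective focal length f = 52.3 × 1.7 = 88.91 mm.
Sensor diagonal = √(36² + 24²) = √1872.0000 ≈ 43.2666 mm.
α = 2·arctan(43.267 / (2 × 88.91)) = 2·arctan(0.24332) ≈ 27.3506°.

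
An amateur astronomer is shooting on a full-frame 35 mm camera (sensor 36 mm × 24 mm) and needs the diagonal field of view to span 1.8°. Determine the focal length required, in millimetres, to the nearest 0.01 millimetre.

1377.11 mm

Sensor diagonal = √(36² + 24²) = √1872.0000 ≈ 43.2666 mm.
From α = 2·arctan(d/2f) we get f = d / (2·tan(α/2)).
With d = 43.2666 mm and α/2 = 0.9°, tan(α/2) ≈ 0.01571, so f ≈ 43.2666 / 0.03142 ≈ 1377.1059 mm.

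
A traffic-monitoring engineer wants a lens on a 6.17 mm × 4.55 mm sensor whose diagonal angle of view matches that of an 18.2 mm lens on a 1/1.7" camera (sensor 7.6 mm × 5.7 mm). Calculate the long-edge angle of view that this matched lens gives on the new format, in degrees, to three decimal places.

23.725°

Sensor diagonal = √(7.6² + 5.7²) = √90.2500 ≈ 9.5000 mm.
Sensor diagonal = √(6.17² + 4.55²) = √58.7714 ≈ 7.6663 mm.
Equal diagonal AOV ⇒ f₂ = f₁ · 7.6663/9.5000 = 18.2 × 0.80697 ≈ 14.6869 mm.
Long-edge AOV on the new format = 2·arctan(6.17 / (2 × 14.6869)) = 2·arctan(0.21005) ≈ 23.7251°.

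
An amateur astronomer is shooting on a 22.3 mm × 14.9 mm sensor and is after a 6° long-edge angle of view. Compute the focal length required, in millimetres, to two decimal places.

From α = 2·arctan(w/2f) we get f = w / (2·tan(α/2)).
With w = 22.3 mm and α/2 = 3°, tan(α/2) ≈ 0.05241, so f ≈ 22.3 / 0.10482 ≈ 212.7547 mm.

212.75 mm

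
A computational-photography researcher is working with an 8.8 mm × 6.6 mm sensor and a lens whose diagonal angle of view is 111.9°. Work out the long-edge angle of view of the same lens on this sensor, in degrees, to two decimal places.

Sensor diagonal = √(8.8² + 6.6²) = √121.0000 ≈ 11.0000 mm.
From the diagonal AOV: f = 11.0000 / (2·tan(55.95°)) = 11.0000 / 2.95955 ≈ 3.7168 mm.
Long-edge AOV = 2·arctan(8.8 / (2 × 3.7168)) = 2·arctan(1.18382) ≈ 99.6229°.

99.62°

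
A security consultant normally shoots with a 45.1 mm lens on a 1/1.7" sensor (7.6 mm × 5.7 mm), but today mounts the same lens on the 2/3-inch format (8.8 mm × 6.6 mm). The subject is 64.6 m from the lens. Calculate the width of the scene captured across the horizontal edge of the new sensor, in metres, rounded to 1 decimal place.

The focal length stays 45.1 mm; the relevant sensor dimension is now w = 8.8 mm. Object distance dₒ = 64.6 m = 64600 mm.
Thin-lens field width W = w·(dₒ − f)/f = 8.8 × (64600 − 45.1)/45.1 ≈ 12596.078 mm = 12.5961 m.

12.6 m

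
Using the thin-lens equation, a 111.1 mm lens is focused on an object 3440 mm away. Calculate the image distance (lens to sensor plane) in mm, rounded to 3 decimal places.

1/dᵢ = 1/f − 1/dₒ = 1/111.1 − 1/3440 = 0.0087102 mm⁻¹.
dᵢ = 1/0.0087102 ≈ 114.8079 mm.

114.808 mm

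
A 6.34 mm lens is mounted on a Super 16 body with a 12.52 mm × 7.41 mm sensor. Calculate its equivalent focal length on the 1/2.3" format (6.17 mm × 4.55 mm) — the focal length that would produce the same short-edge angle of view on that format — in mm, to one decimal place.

3.9 mm

Equal angle of view means equal height/f ratio, so f₂ = f₁ · (height₂/height₁) = 6.34 × 4.55/7.41.
f₂ = 6.34 × 0.61404 ≈ 3.893 mm.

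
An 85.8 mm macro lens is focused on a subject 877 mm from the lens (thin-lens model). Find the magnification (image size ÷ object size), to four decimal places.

0.1084×

Thin lens: 1/f = 1/dₒ + 1/dᵢ → 1/dᵢ = 1/85.8 − 1/877 = 0.0105148 mm⁻¹, so dᵢ ≈ 95.1044 mm.
Magnification m = dᵢ/dₒ = 95.1044/877 ≈ 0.10844.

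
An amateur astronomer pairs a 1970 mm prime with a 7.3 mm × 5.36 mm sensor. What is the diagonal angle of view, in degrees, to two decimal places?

Sensor diagonal = √(7.3² + 5.36²) = √82.0196 ≈ 9.0565 mm.
Angle of view α = 2·arctan(d/2f) with d = 9.0565 mm and f = 1970 mm.
d/2f = 0.00230; arctan(0.00230) ≈ 0.1317°, so α ≈ 0.2634°.

0.26°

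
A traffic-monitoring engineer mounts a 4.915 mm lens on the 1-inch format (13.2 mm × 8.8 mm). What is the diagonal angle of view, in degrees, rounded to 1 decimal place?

Sensor diagonal = √(13.2² + 8.8²) = √251.6800 ≈ 15.8644 mm.
Angle of view α = 2·arctan(d/2f) with d = 15.8644 mm and f = 4.915 mm.
d/2f = 1.61388; arctan(1.61388) ≈ 58.2166°, so α ≈ 116.4332°.

116.4°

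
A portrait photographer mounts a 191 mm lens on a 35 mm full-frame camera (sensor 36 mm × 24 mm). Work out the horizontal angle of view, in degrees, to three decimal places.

Angle of view α = 2·arctan(w/2f) with w = 36 mm and f = 191 mm.
w/2f = 0.09424; arctan(0.09424) ≈ 5.3837°, so α ≈ 10.7674°.

10.767°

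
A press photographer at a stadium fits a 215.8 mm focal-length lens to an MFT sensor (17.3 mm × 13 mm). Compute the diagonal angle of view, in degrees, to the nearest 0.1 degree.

5.7°

Sensor diagonal = √(17.3² + 13²) = √468.2900 ≈ 21.6400 mm.
Angle of view α = 2·arctan(d/2f) with d = 21.6400 mm and f = 215.8 mm.
d/2f = 0.05014; arctan(0.05014) ≈ 2.8704°, so α ≈ 5.7407°.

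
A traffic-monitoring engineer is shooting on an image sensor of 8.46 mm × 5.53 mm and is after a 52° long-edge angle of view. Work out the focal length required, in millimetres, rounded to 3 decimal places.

From α = 2·arctan(w/2f) we get f = w / (2·tan(α/2)).
With w = 8.46 mm and α/2 = 26°, tan(α/2) ≈ 0.48773, so f ≈ 8.46 / 0.97547 ≈ 8.6728 mm.

8.673 mm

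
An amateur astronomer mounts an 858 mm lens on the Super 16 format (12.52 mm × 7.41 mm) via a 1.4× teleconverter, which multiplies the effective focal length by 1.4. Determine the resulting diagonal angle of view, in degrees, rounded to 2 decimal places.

Effective focal length f = 858 × 1.4 = 1201.2 mm.
Sensor diagonal = √(12.52² + 7.41²) = √211.6585 ≈ 14.5485 mm.
α = 2·arctan(14.548 / (2 × 1201.2)) = 2·arctan(0.00606) ≈ 0.6939°.

0.69°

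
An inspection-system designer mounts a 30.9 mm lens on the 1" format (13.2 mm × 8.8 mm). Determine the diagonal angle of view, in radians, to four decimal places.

0.5026 rad

Sensor diagonal = √(13.2² + 8.8²) = √251.6800 ≈ 15.8644 mm.
Angle of view α = 2·arctan(d/2f) with d = 15.8644 mm and f = 30.9 mm.
d/2f = 0.25671; arctan(0.25671) ≈ 0.2513 rad, so α ≈ 0.5026 rad.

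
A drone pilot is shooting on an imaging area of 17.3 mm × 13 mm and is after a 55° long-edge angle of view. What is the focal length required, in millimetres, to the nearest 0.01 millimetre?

16.62 mm

From α = 2·arctan(w/2f) we get f = w / (2·tan(α/2)).
With w = 17.3 mm and α/2 = 27.5°, tan(α/2) ≈ 0.52057, so f ≈ 17.3 / 1.04113 ≈ 16.6165 mm.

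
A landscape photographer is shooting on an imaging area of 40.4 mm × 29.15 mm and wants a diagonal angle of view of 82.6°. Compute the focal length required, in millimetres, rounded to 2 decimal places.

Sensor diagonal = √(40.4² + 29.15²) = √2481.8825 ≈ 49.8185 mm.
From α = 2·arctan(d/2f) we get f = d / (2·tan(α/2)).
With d = 49.8185 mm and α/2 = 41.3°, tan(α/2) ≈ 0.87852, so f ≈ 49.8185 / 1.75704 ≈ 28.3536 mm.

28.35 mm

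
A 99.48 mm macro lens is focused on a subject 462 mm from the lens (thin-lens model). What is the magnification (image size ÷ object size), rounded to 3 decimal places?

0.274×

Thin lens: 1/f = 1/dₒ + 1/dᵢ → 1/dᵢ = 1/99.48 − 1/462 = 0.0078878 mm⁻¹, so dᵢ ≈ 126.7786 mm.
Magnification m = dᵢ/dₒ = 126.7786/462 ≈ 0.27441.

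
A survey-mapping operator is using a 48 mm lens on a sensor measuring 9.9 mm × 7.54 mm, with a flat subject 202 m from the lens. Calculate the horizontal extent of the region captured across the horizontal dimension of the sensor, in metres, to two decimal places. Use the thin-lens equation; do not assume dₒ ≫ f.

dₒ: 202 m = 202000 mm.
Similar triangles through the lens centre give W/dₒ = w/dᵢ; with 1/f = 1/dₒ + 1/dᵢ this gives W = w·(dₒ − f)/f.
W = 9.9 mm × (202000 − 48) / 48 = 9.9 × 4207.3333 ≈ 41652.600 mm = 41.6526 m.

41.65 m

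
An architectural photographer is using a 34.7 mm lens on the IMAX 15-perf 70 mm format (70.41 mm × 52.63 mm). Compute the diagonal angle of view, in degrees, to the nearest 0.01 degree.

Sensor diagonal = √(70.41² + 52.63²) = √7727.4850 ≈ 87.9061 mm.
Angle of view α = 2·arctan(d/2f) with d = 87.9061 mm and f = 34.7 mm.
d/2f = 1.26666; arctan(1.26666) ≈ 51.7097°, so α ≈ 103.4193°.

103.42°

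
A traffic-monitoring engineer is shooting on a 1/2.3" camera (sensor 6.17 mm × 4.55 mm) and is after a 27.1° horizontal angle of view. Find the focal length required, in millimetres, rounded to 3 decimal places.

12.801 mm

From α = 2·arctan(w/2f) we get f = w / (2·tan(α/2)).
With w = 6.17 mm and α/2 = 13.55°, tan(α/2) ≈ 0.24100, so f ≈ 6.17 / 0.48200 ≈ 12.8007 mm.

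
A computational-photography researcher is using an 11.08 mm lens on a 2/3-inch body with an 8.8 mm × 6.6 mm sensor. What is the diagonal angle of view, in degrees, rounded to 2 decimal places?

Sensor diagonal = √(8.8² + 6.6²) = √121.0000 ≈ 11.0000 mm.
Angle of view α = 2·arctan(d/2f) with d = 11.0000 mm and f = 11.08 mm.
d/2f = 0.49639; arctan(0.49639) ≈ 26.3993°, so α ≈ 52.7987°.

52.80°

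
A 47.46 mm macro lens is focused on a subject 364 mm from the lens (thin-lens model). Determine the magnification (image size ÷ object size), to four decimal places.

Thin lens: 1/f = 1/dₒ + 1/dᵢ → 1/dᵢ = 1/47.46 − 1/364 = 0.0183231 mm⁻¹, so dᵢ ≈ 54.5759 mm.
Magnification m = dᵢ/dₒ = 54.5759/364 ≈ 0.14993.

0.1499×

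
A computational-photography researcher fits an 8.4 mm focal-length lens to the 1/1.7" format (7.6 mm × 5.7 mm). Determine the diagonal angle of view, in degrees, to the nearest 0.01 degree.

58.97°

Sensor diagonal = √(7.6² + 5.7²) = √90.2500 ≈ 9.5000 mm.
Angle of view α = 2·arctan(d/2f) with d = 9.5000 mm and f = 8.4 mm.
d/2f = 0.56548; arctan(0.56548) ≈ 29.4871°, so α ≈ 58.9743°.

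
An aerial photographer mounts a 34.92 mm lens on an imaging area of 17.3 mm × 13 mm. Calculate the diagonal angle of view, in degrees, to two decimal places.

34.43°

Sensor diagonal = √(17.3² + 13²) = √468.2900 ≈ 21.6400 mm.
Angle of view α = 2·arctan(d/2f) with d = 21.6400 mm and f = 34.92 mm.
d/2f = 0.30985; arctan(0.30985) ≈ 17.2157°, so α ≈ 34.4313°.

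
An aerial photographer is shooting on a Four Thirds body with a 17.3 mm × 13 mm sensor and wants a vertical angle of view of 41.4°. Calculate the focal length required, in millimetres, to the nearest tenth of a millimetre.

17.2 mm

From α = 2·arctan(h/2f) we get f = h / (2·tan(α/2)).
With h = 13 mm and α/2 = 20.7°, tan(α/2) ≈ 0.37787, so f ≈ 13 / 0.75574 ≈ 17.2018 mm.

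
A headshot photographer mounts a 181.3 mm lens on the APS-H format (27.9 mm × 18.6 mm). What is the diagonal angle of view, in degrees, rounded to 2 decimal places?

Sensor diagonal = √(27.9² + 18.6²) = √1124.3700 ≈ 33.5316 mm.
Angle of view α = 2·arctan(d/2f) with d = 33.5316 mm and f = 181.3 mm.
d/2f = 0.09248; arctan(0.09248) ≈ 5.2834°, so α ≈ 10.5669°.

10.57°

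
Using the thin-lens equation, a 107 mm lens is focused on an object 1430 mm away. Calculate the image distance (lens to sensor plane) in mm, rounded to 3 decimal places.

1/dᵢ = 1/f − 1/dₒ = 1/107 − 1/1430 = 0.0086465 mm⁻¹.
dᵢ = 1/0.0086465 ≈ 115.6538 mm.

115.654 mm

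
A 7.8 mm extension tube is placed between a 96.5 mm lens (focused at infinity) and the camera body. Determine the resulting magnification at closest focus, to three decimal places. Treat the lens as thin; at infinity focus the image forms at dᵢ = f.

0.081×

The tube moves the image plane from f to f + e, so dᵢ = 96.5 + 7.8 = 104.3 mm. Focus is achieved when 1/f = 1/dₒ + 1/dᵢ, giving dₒ = 1/(1/f − 1/(f+e)).
Magnification m = dᵢ/dₒ = (f+e)·(1/f − 1/(f+e)) = e/f = 7.8/96.5 ≈ 0.0808.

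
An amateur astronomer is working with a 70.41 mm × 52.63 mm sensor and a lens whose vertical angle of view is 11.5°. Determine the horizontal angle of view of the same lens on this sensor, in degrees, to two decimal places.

15.34°

From the vertical AOV: f = 52.63 / (2·tan(5.75°)) = 52.63 / 0.20139 ≈ 261.3345 mm.
Horizontal AOV = 2·arctan(70.41 / (2 × 261.3345)) = 2·arctan(0.13471) ≈ 15.3445°.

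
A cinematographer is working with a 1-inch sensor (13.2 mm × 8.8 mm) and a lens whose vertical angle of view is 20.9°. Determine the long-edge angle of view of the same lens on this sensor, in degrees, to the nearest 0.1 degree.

30.9°

From the vertical AOV: f = 8.8 / (2·tan(10.45°)) = 8.8 / 0.36887 ≈ 23.8564 mm.
Long-edge AOV = 2·arctan(13.2 / (2 × 23.8564)) = 2·arctan(0.27665) ≈ 30.9287°.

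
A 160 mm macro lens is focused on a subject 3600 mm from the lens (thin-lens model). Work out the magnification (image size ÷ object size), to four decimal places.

Thin lens: 1/f = 1/dₒ + 1/dᵢ → 1/dᵢ = 1/160 − 1/3600 = 0.0059722 mm⁻¹, so dᵢ ≈ 167.4419 mm.
Magnification m = dᵢ/dₒ = 167.4419/3600 ≈ 0.04651.

0.0465×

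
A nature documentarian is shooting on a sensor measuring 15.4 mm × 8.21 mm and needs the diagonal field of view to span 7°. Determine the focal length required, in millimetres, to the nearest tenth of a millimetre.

Sensor diagonal = √(15.4² + 8.21²) = √304.5641 ≈ 17.4518 mm.
From α = 2·arctan(d/2f) we get f = d / (2·tan(α/2)).
With d = 17.4518 mm and α/2 = 3.5°, tan(α/2) ≈ 0.06116, so f ≈ 17.4518 / 0.12233 ≈ 142.6669 mm.

142.7 mm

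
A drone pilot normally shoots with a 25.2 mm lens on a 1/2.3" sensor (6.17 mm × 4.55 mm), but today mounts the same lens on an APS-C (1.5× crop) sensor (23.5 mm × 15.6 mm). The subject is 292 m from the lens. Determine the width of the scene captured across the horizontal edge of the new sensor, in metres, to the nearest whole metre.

The focal length stays 25.2 mm; the relevant sensor dimension is now w = 23.5 mm. Object distance dₒ = 292 m = 292000 mm.
Thin-lens field width W = w·(dₒ − f)/f = 23.5 × (292000 − 25.2)/25.2 ≈ 272278.087 mm = 272.278 m.

272 m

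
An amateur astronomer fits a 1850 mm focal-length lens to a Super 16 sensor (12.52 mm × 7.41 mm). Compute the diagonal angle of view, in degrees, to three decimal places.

Sensor diagonal = √(12.52² + 7.41²) = √211.6585 ≈ 14.5485 mm.
Angle of view α = 2·arctan(d/2f) with d = 14.5485 mm and f = 1850 mm.
d/2f = 0.00393; arctan(0.00393) ≈ 0.2253°, so α ≈ 0.4506°.

0.451°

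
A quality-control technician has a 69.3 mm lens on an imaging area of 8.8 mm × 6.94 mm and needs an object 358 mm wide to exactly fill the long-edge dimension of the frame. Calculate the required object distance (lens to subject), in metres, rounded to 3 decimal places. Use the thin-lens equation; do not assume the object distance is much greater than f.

2.889 m

Magnification m = w/W = dᵢ/dₒ; combined with 1/f = 1/dₒ + 1/dᵢ this gives dₒ = f·(1 + W/w).
dₒ = 69.3 mm × (1 + 358/8.8) = 69.3 × 41.6818 ≈ 2888.550 mm = 2.88855 m.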